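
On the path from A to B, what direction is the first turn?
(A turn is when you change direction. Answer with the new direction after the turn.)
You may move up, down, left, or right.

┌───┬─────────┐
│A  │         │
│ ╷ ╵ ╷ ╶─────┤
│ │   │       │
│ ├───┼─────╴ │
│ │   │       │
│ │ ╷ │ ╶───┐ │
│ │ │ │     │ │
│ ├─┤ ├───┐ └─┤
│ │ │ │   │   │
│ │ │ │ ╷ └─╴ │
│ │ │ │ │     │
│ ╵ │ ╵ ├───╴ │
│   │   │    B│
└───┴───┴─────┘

Directions: right, down, right, up, right, down, right, right, right, down, left, left, left, down, right, right, down, right, down, down
First turn direction: down

Solution:

┌───┬─────────┐
│A ↓│↱ ↓      │
│ ╷ ╵ ╷ ╶─────┤
│ │↳ ↑│↳ → → ↓│
│ ├───┼─────╴ │
│ │   │↓ ← ← ↲│
│ │ ╷ │ ╶───┐ │
│ │ │ │↳ → ↓│ │
│ ├─┤ ├───┐ └─┤
│ │ │ │   │↳ ↓│
│ │ │ │ ╷ └─╴ │
│ │ │ │ │    ↓│
│ ╵ │ ╵ ├───╴ │
│   │   │    B│
└───┴───┴─────┘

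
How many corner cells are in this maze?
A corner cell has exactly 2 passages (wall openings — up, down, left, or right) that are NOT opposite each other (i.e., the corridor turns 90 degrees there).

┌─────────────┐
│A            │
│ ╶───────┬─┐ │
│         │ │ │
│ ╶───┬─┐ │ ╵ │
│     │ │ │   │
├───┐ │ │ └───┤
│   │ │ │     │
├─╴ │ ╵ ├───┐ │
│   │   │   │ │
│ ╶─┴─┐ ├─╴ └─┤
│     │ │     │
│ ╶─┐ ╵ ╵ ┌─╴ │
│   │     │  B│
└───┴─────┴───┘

Counting corner cells (2 non-opposite passages):
Total corners: 21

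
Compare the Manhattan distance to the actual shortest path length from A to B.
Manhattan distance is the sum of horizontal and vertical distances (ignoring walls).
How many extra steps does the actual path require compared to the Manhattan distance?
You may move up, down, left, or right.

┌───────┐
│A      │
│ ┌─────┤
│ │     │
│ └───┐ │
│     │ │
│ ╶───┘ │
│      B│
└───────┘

Manhattan distance: |3 - 0| + |3 - 0| = 6
Actual path length: 6
Extra steps: 6 - 6 = 0

Solution:

┌───────┐
│A      │
│ ┌─────┤
│↓│     │
│ └───┐ │
│↓    │ │
│ ╶───┘ │
│↳ → → B│
└───────┘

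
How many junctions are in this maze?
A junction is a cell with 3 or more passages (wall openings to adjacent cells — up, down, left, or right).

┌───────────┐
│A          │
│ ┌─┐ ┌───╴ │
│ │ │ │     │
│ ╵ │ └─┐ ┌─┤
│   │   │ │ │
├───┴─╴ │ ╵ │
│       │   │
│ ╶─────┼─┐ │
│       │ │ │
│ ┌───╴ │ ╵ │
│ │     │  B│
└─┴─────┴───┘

Checking each cell for number of passages:

Junctions found (3+ passages):
  (0, 2): 3 passages
  (1, 4): 3 passages
  (3, 5): 3 passages
  (4, 0): 3 passages
Total junctions: 4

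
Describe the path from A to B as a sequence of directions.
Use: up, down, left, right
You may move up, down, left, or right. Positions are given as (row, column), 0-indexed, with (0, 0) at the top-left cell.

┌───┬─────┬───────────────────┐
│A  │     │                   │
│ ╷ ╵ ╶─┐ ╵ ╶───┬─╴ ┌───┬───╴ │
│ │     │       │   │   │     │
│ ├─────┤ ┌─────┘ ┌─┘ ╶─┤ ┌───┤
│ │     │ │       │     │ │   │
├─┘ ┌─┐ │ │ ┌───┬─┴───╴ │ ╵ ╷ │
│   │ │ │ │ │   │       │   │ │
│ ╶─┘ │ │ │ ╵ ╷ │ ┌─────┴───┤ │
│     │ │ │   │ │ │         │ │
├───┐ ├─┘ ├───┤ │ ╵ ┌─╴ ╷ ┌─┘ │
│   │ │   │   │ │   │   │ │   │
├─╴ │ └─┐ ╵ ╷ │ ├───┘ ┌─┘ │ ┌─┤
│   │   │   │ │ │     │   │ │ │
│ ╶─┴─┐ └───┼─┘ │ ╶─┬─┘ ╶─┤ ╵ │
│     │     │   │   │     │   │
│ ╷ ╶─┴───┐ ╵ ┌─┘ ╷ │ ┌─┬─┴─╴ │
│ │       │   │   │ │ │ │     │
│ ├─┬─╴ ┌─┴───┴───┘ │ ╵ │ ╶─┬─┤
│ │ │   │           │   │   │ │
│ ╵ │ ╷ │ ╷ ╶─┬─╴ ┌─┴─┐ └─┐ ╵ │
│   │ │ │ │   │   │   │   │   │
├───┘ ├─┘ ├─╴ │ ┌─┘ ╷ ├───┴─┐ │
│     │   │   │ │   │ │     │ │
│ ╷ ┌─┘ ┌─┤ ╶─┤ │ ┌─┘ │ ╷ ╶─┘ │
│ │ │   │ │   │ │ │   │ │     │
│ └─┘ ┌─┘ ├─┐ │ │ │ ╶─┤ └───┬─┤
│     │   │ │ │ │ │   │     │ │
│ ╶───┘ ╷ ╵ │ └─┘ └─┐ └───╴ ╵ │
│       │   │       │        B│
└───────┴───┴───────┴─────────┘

Finding the path and converting it to directions:
Path through cells: (0,0) → (0,1) → (1,1) → (1,2) → (0,2) → (0,3) → (0,4) → (1,4) → (1,5) → (0,5) → (0,6) → (0,7) → (0,8) → (0,9) → (0,10) → (0,11) → (0,12) → (0,13) → (0,14) → (1,14) → (1,13) → (1,12) → (2,12) → (3,12) → (3,13) → (2,13) → (2,14) → (3,14) → (4,14) → (5,14) → (5,13) → (6,13) → (7,13) → (7,14) → (8,14) → (8,13) → (8,12) → (9,12) → (9,13) → (10,13) → (10,14) → (11,14) → (12,14) → (12,13) → (12,12) → (11,12) → (11,11) → (12,11) → (13,11) → (13,12) → (13,13) → (14,13) → (14,14)
Directions: right, down, right, up, right, right, down, right, up, right, right, right, right, right, right, right, right, right, down, left, left, down, down, right, up, right, down, down, down, left, down, down, right, down, left, left, down, right, down, right, down, down, left, left, up, left, down, down, right, right, down, right

Solution:

┌───┬─────┬───────────────────┐
│A ↓│↱ → ↓│↱ → → → → → → → → ↓│
│ ╷ ╵ ╶─┐ ╵ ╶───┬─╴ ┌───┬───╴ │
│ │↳ ↑  │↳ ↑    │   │   │↓ ← ↲│
│ ├─────┤ ┌─────┘ ┌─┘ ╶─┤ ┌───┤
│ │     │ │       │     │↓│↱ ↓│
├─┘ ┌─┐ │ │ ┌───┬─┴───╴ │ ╵ ╷ │
│   │ │ │ │ │   │       │↳ ↑│↓│
│ ╶─┘ │ │ │ ╵ ╷ │ ┌─────┴───┤ │
│     │ │ │   │ │ │         │↓│
├───┐ ├─┘ ├───┤ │ ╵ ┌─╴ ╷ ┌─┘ │
│   │ │   │   │ │   │   │ │↓ ↲│
├─╴ │ └─┐ ╵ ╷ │ ├───┘ ┌─┘ │ ┌─┤
│   │   │   │ │ │     │   │↓│ │
│ ╶─┴─┐ └───┼─┘ │ ╶─┬─┘ ╶─┤ ╵ │
│     │     │   │   │     │↳ ↓│
│ ╷ ╶─┴───┐ ╵ ┌─┘ ╷ │ ┌─┬─┴─╴ │
│ │       │   │   │ │ │ │↓ ← ↲│
│ ├─┬─╴ ┌─┴───┴───┘ │ ╵ │ ╶─┬─┤
│ │ │   │           │   │↳ ↓│ │
│ ╵ │ ╷ │ ╷ ╶─┬─╴ ┌─┴─┐ └─┐ ╵ │
│   │ │ │ │   │   │   │   │↳ ↓│
├───┘ ├─┘ ├─╴ │ ┌─┘ ╷ ├───┴─┐ │
│     │   │   │ │   │ │↓ ↰  │↓│
│ ╷ ┌─┘ ┌─┤ ╶─┤ │ ┌─┘ │ ╷ ╶─┘ │
│ │ │   │ │   │ │ │   │↓│↑ ← ↲│
│ └─┘ ┌─┘ ├─┐ │ │ │ ╶─┤ └───┬─┤
│     │   │ │ │ │ │   │↳ → ↓│ │
│ ╶───┘ ╷ ╵ │ └─┘ └─┐ └───╴ ╵ │
│       │   │       │      ↳ B│
└───────┴───┴───────┴─────────┘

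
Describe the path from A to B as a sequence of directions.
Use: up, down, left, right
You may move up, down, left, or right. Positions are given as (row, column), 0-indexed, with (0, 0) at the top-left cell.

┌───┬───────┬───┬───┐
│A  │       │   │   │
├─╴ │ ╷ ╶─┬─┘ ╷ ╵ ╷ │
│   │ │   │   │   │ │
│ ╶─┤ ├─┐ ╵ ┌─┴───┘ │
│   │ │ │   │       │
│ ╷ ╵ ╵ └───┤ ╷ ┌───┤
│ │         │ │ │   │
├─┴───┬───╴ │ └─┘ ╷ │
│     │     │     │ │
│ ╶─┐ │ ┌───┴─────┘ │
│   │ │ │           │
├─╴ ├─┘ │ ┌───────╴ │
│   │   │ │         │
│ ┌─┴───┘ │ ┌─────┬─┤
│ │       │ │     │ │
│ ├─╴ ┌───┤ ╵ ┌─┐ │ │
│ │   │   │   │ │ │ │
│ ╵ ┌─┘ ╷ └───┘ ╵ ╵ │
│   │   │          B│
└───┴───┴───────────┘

Finding the path and converting it to directions:
Path through cells: (0,0) → (0,1) → (1,1) → (1,0) → (2,0) → (2,1) → (3,1) → (3,2) → (2,2) → (1,2) → (0,2) → (0,3) → (1,3) → (1,4) → (2,4) → (2,5) → (1,5) → (1,6) → (0,6) → (0,7) → (1,7) → (1,8) → (0,8) → (0,9) → (1,9) → (2,9) → (2,8) → (2,7) → (2,6) → (3,6) → (4,6) → (4,7) → (4,8) → (3,8) → (3,9) → (4,9) → (5,9) → (6,9) → (6,8) → (6,7) → (6,6) → (6,5) → (7,5) → (8,5) → (8,6) → (7,6) → (7,7) → (7,8) → (8,8) → (9,8) → (9,9)
Directions: right, down, left, down, right, down, right, up, up, up, right, down, right, down, right, up, right, up, right, down, right, up, right, down, down, left, left, left, down, down, right, right, up, right, down, down, down, left, left, left, left, down, down, right, up, right, right, down, down, right

Solution:

┌───┬───────┬───┬───┐
│A ↓│↱ ↓    │↱ ↓│↱ ↓│
├─╴ │ ╷ ╶─┬─┘ ╷ ╵ ╷ │
│↓ ↲│↑│↳ ↓│↱ ↑│↳ ↑│↓│
│ ╶─┤ ├─┐ ╵ ┌─┴───┘ │
│↳ ↓│↑│ │↳ ↑│↓ ← ← ↲│
│ ╷ ╵ ╵ └───┤ ╷ ┌───┤
│ │↳ ↑      │↓│ │↱ ↓│
├─┴───┬───╴ │ └─┘ ╷ │
│     │     │↳ → ↑│↓│
│ ╶─┐ │ ┌───┴─────┘ │
│   │ │ │          ↓│
├─╴ ├─┘ │ ┌───────╴ │
│   │   │ │↓ ← ← ← ↲│
│ ┌─┴───┘ │ ┌─────┬─┤
│ │       │↓│↱ → ↓│ │
│ ├─╴ ┌───┤ ╵ ┌─┐ │ │
│ │   │   │↳ ↑│ │↓│ │
│ ╵ ┌─┘ ╷ └───┘ ╵ ╵ │
│   │   │        ↳ B│
└───┴───┴───────────┘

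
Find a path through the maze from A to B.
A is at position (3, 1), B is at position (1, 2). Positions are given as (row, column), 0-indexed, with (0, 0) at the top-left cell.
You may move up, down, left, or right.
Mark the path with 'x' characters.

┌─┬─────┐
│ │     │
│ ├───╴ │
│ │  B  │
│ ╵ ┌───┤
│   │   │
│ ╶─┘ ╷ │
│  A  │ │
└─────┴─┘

Finding the shortest path from (3, 1) to (1, 2):
Path length: 5 steps
Directions: left → up → right → up → right

Solution:

┌─┬─────┐
│ │     │
│ ├───╴ │
│ │x B  │
│ ╵ ┌───┤
│x x│   │
│ ╶─┘ ╷ │
│x A  │ │
└─────┴─┘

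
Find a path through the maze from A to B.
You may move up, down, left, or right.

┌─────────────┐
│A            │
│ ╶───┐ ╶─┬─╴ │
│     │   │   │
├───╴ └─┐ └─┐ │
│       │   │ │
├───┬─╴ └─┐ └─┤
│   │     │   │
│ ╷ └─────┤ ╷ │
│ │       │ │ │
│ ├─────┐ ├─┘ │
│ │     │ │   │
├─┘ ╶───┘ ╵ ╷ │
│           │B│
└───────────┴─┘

Finding the shortest path through the maze:
Path length: 12 steps
Directions: right → right → right → down → right → down → right → down → right → down → down → down

Solution:

┌─────────────┐
│A → → ↓      │
│ ╶───┐ ╶─┬─╴ │
│     │↳ ↓│   │
├───╴ └─┐ └─┐ │
│       │↳ ↓│ │
├───┬─╴ └─┐ └─┤
│   │     │↳ ↓│
│ ╷ └─────┤ ╷ │
│ │       │ │↓│
│ ├─────┐ ├─┘ │
│ │     │ │  ↓│
├─┘ ╶───┘ ╵ ╷ │
│           │B│
└───────────┴─┘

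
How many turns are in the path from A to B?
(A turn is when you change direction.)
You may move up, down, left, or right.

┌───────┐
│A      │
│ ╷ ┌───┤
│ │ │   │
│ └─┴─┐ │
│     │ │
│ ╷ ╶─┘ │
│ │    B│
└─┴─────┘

Directions: down, down, right, down, right, right
Number of turns: 3

Solution:

┌───────┐
│A      │
│ ╷ ┌───┤
│↓│ │   │
│ └─┴─┐ │
│↳ ↓  │ │
│ ╷ ╶─┘ │
│ │↳ → B│
└─┴─────┘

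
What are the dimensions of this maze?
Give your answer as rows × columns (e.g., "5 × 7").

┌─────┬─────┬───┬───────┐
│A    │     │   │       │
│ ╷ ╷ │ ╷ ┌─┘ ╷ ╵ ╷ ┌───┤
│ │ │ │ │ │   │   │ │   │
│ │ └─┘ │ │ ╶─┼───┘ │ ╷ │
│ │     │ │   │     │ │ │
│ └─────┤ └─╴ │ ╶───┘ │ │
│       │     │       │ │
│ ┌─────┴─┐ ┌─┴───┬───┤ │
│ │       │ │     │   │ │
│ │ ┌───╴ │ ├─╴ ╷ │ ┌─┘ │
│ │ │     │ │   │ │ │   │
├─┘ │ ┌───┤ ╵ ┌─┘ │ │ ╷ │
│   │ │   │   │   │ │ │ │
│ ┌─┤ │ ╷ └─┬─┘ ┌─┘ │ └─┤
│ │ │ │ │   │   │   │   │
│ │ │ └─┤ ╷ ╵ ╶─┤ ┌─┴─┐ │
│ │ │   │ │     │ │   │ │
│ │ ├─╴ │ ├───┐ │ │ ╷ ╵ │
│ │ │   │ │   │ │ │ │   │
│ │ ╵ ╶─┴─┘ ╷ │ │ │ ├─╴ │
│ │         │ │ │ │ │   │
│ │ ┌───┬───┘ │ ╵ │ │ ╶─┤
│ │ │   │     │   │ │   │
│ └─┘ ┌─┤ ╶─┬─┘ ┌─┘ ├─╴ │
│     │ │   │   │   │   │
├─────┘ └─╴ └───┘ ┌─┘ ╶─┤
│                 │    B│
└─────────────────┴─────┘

Counting the maze dimensions:
Rows (vertical): 14
Columns (horizontal): 12
Dimensions: 14 × 12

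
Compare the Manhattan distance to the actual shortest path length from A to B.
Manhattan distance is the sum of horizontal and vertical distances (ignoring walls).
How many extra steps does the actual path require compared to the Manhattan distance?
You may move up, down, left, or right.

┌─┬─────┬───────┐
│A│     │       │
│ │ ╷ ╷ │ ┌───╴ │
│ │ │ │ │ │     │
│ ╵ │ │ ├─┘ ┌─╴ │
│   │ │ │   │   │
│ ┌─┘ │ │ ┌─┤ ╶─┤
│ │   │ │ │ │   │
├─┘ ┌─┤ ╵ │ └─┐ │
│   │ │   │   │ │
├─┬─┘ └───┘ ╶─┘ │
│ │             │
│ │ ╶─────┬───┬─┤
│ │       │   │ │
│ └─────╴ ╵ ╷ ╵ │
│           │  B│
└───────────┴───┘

Manhattan distance: |7 - 0| + |7 - 0| = 14
Actual path length: 40
Extra steps: 40 - 14 = 26

Solution:

┌─┬─────┬───────┐
│A│↱ → ↓│       │
│ │ ╷ ╷ │ ┌───╴ │
│↓│↑│ │↓│ │↱ → ↓│
│ ╵ │ │ ├─┘ ┌─╴ │
│↳ ↑│ │↓│↱ ↑│↓ ↲│
│ ┌─┘ │ │ ┌─┤ ╶─┤
│ │   │↓│↑│ │↳ ↓│
├─┘ ┌─┤ ╵ │ └─┐ │
│   │ │↳ ↑│   │↓│
├─┬─┘ └───┘ ╶─┘ │
│ │↓ ← ← ← ← ← ↲│
│ │ ╶─────┬───┬─┤
│ │↳ → → ↓│↱ ↓│ │
│ └─────╴ ╵ ╷ ╵ │
│        ↳ ↑│↳ B│
└───────────┴───┘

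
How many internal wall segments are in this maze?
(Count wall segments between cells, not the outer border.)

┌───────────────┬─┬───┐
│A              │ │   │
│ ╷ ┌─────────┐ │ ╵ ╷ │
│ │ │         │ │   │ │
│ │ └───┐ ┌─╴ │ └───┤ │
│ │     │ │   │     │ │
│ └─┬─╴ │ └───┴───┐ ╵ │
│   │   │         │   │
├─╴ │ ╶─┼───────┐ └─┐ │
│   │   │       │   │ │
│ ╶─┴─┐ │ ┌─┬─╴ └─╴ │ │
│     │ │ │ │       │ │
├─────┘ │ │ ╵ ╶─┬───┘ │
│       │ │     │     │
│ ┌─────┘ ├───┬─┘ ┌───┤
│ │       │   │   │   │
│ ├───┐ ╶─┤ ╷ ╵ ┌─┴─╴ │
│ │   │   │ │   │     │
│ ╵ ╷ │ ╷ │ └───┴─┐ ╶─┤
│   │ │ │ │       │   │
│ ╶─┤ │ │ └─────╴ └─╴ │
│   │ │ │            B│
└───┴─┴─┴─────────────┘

Counting internal wall segments:
Total internal walls: 100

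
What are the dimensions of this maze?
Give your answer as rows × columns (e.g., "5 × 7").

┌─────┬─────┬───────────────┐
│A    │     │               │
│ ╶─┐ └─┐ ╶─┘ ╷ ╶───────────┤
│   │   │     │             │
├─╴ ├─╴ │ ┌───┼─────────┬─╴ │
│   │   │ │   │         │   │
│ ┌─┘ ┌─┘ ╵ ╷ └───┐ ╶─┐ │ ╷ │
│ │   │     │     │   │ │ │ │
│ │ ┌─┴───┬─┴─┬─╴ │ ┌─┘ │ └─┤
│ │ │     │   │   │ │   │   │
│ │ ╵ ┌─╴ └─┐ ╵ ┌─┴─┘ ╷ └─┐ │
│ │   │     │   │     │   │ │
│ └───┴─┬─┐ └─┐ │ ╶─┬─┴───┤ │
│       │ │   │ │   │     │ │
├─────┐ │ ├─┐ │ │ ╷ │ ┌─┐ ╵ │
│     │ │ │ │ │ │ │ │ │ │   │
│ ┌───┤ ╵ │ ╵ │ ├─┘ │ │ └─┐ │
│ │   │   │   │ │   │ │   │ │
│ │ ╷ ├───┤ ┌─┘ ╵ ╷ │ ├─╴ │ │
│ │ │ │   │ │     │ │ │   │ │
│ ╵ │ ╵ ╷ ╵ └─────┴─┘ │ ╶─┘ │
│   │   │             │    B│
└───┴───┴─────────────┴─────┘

Counting the maze dimensions:
Rows (vertical): 11
Columns (horizontal): 14
Dimensions: 11 × 14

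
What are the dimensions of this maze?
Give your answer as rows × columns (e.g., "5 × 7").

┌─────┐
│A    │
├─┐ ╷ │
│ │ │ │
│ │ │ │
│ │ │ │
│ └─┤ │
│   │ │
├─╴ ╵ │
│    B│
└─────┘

Counting the maze dimensions:
Rows (vertical): 5
Columns (horizontal): 3
Dimensions: 5 × 3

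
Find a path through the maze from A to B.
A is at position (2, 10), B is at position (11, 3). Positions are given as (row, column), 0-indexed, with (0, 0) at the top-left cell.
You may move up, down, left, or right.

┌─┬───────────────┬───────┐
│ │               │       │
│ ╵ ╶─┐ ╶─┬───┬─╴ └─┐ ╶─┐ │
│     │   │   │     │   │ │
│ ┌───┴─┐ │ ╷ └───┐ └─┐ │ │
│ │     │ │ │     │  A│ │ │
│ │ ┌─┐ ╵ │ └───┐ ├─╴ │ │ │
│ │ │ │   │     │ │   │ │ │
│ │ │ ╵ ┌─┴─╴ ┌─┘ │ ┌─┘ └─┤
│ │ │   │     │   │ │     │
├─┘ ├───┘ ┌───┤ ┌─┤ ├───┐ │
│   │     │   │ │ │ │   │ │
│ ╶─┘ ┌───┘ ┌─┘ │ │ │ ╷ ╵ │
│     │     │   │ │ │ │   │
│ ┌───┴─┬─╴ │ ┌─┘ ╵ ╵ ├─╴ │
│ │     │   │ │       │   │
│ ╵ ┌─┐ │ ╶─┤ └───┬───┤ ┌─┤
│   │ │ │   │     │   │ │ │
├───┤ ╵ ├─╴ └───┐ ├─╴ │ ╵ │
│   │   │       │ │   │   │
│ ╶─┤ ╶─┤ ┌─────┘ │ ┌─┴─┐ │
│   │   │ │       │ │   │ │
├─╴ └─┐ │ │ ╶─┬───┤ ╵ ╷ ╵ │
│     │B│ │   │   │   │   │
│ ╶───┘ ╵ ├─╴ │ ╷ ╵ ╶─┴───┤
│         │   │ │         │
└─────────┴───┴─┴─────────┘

Finding the shortest path from (2, 10) to (11, 3):
Path length: 34 steps
Directions: left → up → left → up → left → left → left → left → left → down → right → down → down → left → up → left → left → down → down → down → left → down → down → down → right → up → right → right → down → down → left → down → right → down

Solution:

┌─┬───────────────┬───────┐
│ │    ↓ ← ← ← ← ↰│       │
│ ╵ ╶─┐ ╶─┬───┬─╴ └─┐ ╶─┐ │
│     │↳ ↓│   │  ↑ ↰│   │ │
│ ┌───┴─┐ │ ╷ └───┐ └─┐ │ │
│ │↓ ← ↰│↓│ │     │↑ A│ │ │
│ │ ┌─┐ ╵ │ └───┐ ├─╴ │ │ │
│ │↓│ │↑ ↲│     │ │   │ │ │
│ │ │ ╵ ┌─┴─╴ ┌─┘ │ ┌─┘ └─┤
│ │↓│   │     │   │ │     │
├─┘ ├───┘ ┌───┤ ┌─┤ ├───┐ │
│↓ ↲│     │   │ │ │ │   │ │
│ ╶─┘ ┌───┘ ┌─┘ │ │ │ ╷ ╵ │
│↓    │     │   │ │ │ │   │
│ ┌───┴─┬─╴ │ ┌─┘ ╵ ╵ ├─╴ │
│↓│↱ → ↓│   │ │       │   │
│ ╵ ┌─┐ │ ╶─┤ └───┬───┤ ┌─┤
│↳ ↑│ │↓│   │     │   │ │ │
├───┤ ╵ ├─╴ └───┐ ├─╴ │ ╵ │
│   │↓ ↲│       │ │   │   │
│ ╶─┤ ╶─┤ ┌─────┘ │ ┌─┴─┐ │
│   │↳ ↓│ │       │ │   │ │
├─╴ └─┐ │ │ ╶─┬───┤ ╵ ╷ ╵ │
│     │B│ │   │   │   │   │
│ ╶───┘ ╵ ├─╴ │ ╷ ╵ ╶─┴───┤
│         │   │ │         │
└─────────┴───┴─┴─────────┘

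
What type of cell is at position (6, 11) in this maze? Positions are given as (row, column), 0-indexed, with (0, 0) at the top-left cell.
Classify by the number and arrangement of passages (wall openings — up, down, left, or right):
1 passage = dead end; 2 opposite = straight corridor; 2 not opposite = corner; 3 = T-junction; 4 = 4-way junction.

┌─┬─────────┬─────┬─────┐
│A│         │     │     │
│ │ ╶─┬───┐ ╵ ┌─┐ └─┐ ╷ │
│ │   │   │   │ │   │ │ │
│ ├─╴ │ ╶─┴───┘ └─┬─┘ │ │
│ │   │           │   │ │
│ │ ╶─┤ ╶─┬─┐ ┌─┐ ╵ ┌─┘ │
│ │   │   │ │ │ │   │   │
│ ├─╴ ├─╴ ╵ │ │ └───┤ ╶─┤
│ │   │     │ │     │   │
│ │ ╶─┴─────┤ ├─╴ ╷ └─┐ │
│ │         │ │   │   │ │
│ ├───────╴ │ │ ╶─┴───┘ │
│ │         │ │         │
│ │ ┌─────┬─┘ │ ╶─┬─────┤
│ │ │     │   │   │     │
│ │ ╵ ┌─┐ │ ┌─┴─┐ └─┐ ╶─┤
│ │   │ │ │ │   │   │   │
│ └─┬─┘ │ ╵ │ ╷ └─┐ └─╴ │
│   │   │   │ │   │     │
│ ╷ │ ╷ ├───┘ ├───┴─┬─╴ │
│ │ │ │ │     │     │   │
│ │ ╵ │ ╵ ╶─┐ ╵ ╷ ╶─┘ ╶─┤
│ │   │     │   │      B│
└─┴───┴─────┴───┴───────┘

Checking cell at (6, 11):
Number of passages: 2
Cell type: corner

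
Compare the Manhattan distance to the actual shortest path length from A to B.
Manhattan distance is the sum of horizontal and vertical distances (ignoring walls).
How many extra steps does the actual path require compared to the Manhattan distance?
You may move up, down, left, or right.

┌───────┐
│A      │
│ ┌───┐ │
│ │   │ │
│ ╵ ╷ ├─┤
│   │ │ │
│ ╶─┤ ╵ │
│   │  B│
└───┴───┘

Manhattan distance: |3 - 0| + |3 - 0| = 6
Actual path length: 8
Extra steps: 8 - 6 = 2

Solution:

┌───────┐
│A      │
│ ┌───┐ │
│↓│↱ ↓│ │
│ ╵ ╷ ├─┤
│↳ ↑│↓│ │
│ ╶─┤ ╵ │
│   │↳ B│
└───┴───┘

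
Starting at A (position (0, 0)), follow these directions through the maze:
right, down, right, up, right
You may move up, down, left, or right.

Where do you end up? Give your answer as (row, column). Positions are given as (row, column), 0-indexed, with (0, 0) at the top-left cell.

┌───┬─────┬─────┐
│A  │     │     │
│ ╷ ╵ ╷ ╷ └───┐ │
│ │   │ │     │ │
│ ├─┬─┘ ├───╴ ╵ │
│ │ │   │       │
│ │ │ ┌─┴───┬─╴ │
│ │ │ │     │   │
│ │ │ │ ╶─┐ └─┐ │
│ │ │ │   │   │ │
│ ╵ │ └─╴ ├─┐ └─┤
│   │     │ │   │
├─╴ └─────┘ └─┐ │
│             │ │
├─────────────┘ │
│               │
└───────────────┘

Following directions step by step:
Start: (0, 0)
  right: (0, 0) → (0, 1)
  down: (0, 1) → (1, 1)
  right: (1, 1) → (1, 2)
  up: (1, 2) → (0, 2)
  right: (0, 2) → (0, 3)
Final position: (0, 3)

Path taken:

┌───┬─────┬─────┐
│A ↓│↱ B  │     │
│ ╷ ╵ ╷ ╷ └───┐ │
│ │↳ ↑│ │     │ │
│ ├─┬─┘ ├───╴ ╵ │
│ │ │   │       │
│ │ │ ┌─┴───┬─╴ │
│ │ │ │     │   │
│ │ │ │ ╶─┐ └─┐ │
│ │ │ │   │   │ │
│ ╵ │ └─╴ ├─┐ └─┤
│   │     │ │   │
├─╴ └─────┘ └─┐ │
│             │ │
├─────────────┘ │
│               │
└───────────────┘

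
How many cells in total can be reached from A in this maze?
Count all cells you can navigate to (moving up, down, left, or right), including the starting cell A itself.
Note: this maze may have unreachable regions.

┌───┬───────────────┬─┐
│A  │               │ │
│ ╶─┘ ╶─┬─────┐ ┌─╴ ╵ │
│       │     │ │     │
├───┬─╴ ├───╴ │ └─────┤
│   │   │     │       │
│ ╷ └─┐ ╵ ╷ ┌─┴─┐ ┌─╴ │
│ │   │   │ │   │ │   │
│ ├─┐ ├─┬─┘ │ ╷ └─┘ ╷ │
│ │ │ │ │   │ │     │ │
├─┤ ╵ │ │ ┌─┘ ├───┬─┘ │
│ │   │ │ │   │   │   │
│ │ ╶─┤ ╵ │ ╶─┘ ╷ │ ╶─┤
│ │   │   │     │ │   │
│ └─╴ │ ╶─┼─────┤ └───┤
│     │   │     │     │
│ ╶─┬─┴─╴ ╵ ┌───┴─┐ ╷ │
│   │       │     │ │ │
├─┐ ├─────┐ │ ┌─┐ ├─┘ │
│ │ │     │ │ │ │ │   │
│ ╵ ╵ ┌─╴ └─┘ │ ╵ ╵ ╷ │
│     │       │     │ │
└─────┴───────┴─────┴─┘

Using BFS/flood-fill to find all reachable cells from A:
Maze size: 11 × 11 = 121 total cells
All cells are reachable — the maze is fully connected.
Reachable cells: 121

Reachable region (· marks reachable cells):

┌───┬───────────────┬─┐
│A ·│· · · · · · · ·│·│
│ ╶─┘ ╶─┬─────┐ ┌─╴ ╵ │
│· · · ·│· · ·│·│· · ·│
├───┬─╴ ├───╴ │ └─────┤
│· ·│· ·│· · ·│· · · ·│
│ ╷ └─┐ ╵ ╷ ┌─┴─┐ ┌─╴ │
│·│· ·│· ·│·│· ·│·│· ·│
│ ├─┐ ├─┬─┘ │ ╷ └─┘ ╷ │
│·│·│·│·│· ·│·│· · ·│·│
├─┤ ╵ │ │ ┌─┘ ├───┬─┘ │
│·│· ·│·│·│· ·│· ·│· ·│
│ │ ╶─┤ ╵ │ ╶─┘ ╷ │ ╶─┤
│·│· ·│· ·│· · ·│·│· ·│
│ └─╴ │ ╶─┼─────┤ └───┤
│· · ·│· ·│· · ·│· · ·│
│ ╶─┬─┴─╴ ╵ ┌───┴─┐ ╷ │
│· ·│· · · ·│· · ·│·│·│
├─┐ ├─────┐ │ ┌─┐ ├─┘ │
│·│·│· · ·│·│·│·│·│· ·│
│ ╵ ╵ ┌─╴ └─┘ │ ╵ ╵ ╷ │
│· · ·│· · · ·│· · ·│·│
└─────┴───────┴─────┴─┘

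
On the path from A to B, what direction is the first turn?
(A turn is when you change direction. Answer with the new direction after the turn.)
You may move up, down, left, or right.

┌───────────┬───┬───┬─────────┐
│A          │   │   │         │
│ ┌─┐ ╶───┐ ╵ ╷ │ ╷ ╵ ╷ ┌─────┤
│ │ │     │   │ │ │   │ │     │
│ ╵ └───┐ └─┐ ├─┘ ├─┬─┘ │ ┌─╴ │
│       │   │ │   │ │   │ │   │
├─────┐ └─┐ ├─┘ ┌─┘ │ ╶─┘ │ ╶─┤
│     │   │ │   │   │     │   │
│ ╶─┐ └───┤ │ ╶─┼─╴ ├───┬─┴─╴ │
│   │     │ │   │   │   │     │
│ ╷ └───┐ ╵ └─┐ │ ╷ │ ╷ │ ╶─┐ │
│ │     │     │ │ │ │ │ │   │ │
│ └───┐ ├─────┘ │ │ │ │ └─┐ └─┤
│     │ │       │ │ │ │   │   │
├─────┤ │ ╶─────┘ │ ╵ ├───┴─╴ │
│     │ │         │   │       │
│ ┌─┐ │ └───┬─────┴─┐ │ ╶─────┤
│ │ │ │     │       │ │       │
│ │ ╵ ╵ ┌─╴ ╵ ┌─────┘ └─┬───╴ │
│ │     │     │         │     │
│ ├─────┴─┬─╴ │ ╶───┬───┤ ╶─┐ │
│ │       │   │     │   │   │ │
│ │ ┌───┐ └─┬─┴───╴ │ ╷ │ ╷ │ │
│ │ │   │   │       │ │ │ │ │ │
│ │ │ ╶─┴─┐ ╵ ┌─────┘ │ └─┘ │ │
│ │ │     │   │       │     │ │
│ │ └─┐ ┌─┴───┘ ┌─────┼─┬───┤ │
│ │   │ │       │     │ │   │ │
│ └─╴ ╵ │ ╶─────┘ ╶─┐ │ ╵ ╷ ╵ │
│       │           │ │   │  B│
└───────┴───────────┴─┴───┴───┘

Directions: right, right, down, right, right, down, right, down, down, down, left, up, left, left, up, left, left, down, right, down, right, right, down, down, down, down, left, up, up, left, left, down, down, down, down, down, down, down, right, right, up, left, up, up, up, right, right, right, down, right, down, right, up, right, right, right, up, left, left, up, right, right, right, up, up, left, up, up, up, left, down, down, down, left, left, left, left, up, right, right, right, up, up, left, up, right, up, right, up, up, right, down, right, up, right, down, down, left, down, right, right, up, up, right, right, down, left, down, right, down, left, left, down, right, down, right, down, left, left, left, down, right, right, right, down, down, down, down, down, down
First turn direction: down

Solution:

┌───────────┬───┬───┬─────────┐
│A → ↓      │   │↱ ↓│↱ ↓      │
│ ┌─┐ ╶───┐ ╵ ╷ │ ╷ ╵ ╷ ┌─────┤
│ │ │↳ → ↓│   │ │↑│↳ ↑│↓│↱ → ↓│
│ ╵ └───┐ └─┐ ├─┘ ├─┬─┘ │ ┌─╴ │
│       │↳ ↓│ │↱ ↑│ │↓ ↲│↑│↓ ↲│
├─────┐ └─┐ ├─┘ ┌─┘ │ ╶─┘ │ ╶─┤
│↓ ← ↰│   │↓│↱ ↑│   │↳ → ↑│↳ ↓│
│ ╶─┐ └───┤ │ ╶─┼─╴ ├───┬─┴─╴ │
│↳ ↓│↑ ← ↰│↓│↑ ↰│↓ ↰│   │↓ ← ↲│
│ ╷ └───┐ ╵ └─┐ │ ╷ │ ╷ │ ╶─┐ │
│ │↳ → ↓│↑ ↲  │↑│↓│↑│ │ │↳ ↓│ │
│ └───┐ ├─────┘ │ │ │ │ └─┐ └─┤
│     │↓│↱ → → ↑│↓│↑│ │   │↳ ↓│
├─────┤ │ ╶─────┘ │ ╵ ├───┴─╴ │
│↓ ← ↰│↓│↑ ← ← ← ↲│↑ ↰│↓ ← ← ↲│
│ ┌─┐ │ └───┬─────┴─┐ │ ╶─────┤
│↓│ │↑│↓    │       │↑│↳ → → ↓│
│ │ ╵ ╵ ┌─╴ ╵ ┌─────┘ └─┬───╴ │
│↓│  ↑ ↲│     │↱ → → ↑  │    ↓│
│ ├─────┴─┬─╴ │ ╶───┬───┤ ╶─┐ │
│↓│↱ → → ↓│   │↑ ← ↰│   │   │↓│
│ │ ┌───┐ └─┬─┴───╴ │ ╷ │ ╷ │ │
│↓│↑│   │↳ ↓│↱ → → ↑│ │ │ │ │↓│
│ │ │ ╶─┴─┐ ╵ ┌─────┘ │ └─┘ │ │
│↓│↑│     │↳ ↑│       │     │↓│
│ │ └─┐ ┌─┴───┘ ┌─────┼─┬───┤ │
│↓│↑ ↰│ │       │     │ │   │↓│
│ └─╴ ╵ │ ╶─────┘ ╶─┐ │ ╵ ╷ ╵ │
│↳ → ↑  │           │ │   │  B│
└───────┴───────────┴─┴───┴───┘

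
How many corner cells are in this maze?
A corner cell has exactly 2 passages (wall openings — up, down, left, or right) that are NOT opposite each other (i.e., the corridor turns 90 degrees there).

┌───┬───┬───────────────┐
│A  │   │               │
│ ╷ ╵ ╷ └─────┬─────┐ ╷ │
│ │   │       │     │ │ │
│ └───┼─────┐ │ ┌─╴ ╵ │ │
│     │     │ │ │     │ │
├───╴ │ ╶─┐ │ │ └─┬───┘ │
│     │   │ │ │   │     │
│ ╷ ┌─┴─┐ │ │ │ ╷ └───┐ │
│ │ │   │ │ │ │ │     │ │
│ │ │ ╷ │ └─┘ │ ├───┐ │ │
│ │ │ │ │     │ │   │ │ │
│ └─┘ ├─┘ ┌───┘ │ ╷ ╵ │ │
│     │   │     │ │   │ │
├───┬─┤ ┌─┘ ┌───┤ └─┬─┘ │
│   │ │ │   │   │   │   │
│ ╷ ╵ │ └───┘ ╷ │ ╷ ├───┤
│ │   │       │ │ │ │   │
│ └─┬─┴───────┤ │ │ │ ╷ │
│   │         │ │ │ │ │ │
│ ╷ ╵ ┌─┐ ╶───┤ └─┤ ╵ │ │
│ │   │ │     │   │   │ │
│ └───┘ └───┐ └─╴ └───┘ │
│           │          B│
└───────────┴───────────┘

Counting corner cells (2 non-opposite passages):
Total corners: 62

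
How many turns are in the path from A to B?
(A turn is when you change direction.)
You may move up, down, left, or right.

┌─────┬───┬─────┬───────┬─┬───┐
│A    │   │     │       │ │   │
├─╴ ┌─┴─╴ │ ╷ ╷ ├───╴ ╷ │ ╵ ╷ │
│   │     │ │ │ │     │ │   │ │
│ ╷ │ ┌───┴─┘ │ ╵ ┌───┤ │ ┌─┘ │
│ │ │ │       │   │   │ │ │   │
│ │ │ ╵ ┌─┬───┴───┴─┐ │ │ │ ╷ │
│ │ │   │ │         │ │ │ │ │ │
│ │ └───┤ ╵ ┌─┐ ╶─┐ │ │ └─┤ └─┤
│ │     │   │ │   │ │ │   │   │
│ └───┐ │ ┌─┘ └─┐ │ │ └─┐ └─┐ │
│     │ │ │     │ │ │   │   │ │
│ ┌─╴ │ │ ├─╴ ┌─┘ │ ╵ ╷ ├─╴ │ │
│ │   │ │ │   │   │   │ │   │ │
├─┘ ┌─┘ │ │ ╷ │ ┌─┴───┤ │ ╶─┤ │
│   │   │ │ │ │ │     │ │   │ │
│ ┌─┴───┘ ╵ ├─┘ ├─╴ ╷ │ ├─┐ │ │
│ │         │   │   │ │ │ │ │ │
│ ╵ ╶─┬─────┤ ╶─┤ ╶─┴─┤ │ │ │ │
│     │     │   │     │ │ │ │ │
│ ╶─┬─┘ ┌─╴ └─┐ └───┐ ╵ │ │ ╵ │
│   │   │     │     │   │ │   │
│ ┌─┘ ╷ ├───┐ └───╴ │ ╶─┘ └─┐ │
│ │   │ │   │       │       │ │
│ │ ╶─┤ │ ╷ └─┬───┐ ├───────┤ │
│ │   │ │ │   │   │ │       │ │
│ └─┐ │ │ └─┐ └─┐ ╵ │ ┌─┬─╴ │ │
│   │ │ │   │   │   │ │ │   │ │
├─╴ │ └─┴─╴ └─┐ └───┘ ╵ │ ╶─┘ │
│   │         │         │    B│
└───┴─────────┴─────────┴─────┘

Directions: right, down, left, down, down, down, down, right, right, down, left, down, left, down, down, right, up, right, right, right, up, up, up, up, right, up, right, right, down, right, down, down, left, down, down, left, down, right, down, right, right, down, left, left, left, up, left, up, left, left, down, left, down, left, down, right, down, down, right, right, right, up, left, up, up, right, down, right, down, right, down, right, right, right, up, up, right, right, right, down, left, down, right, right
Number of turns: 56

Solution:

┌─────┬───┬─────┬───────┬─┬───┐
│A ↓  │   │     │       │ │   │
├─╴ ┌─┴─╴ │ ╷ ╷ ├───╴ ╷ │ ╵ ╷ │
│↓ ↲│     │ │ │ │     │ │   │ │
│ ╷ │ ┌───┴─┘ │ ╵ ┌───┤ │ ┌─┘ │
│↓│ │ │       │   │   │ │ │   │
│ │ │ ╵ ┌─┬───┴───┴─┐ │ │ │ ╷ │
│↓│ │   │ │↱ → ↓    │ │ │ │ │ │
│ │ └───┤ ╵ ┌─┐ ╶─┐ │ │ └─┤ └─┤
│↓│     │↱ ↑│ │↳ ↓│ │ │   │   │
│ └───┐ │ ┌─┘ └─┐ │ │ └─┐ └─┐ │
│↳ → ↓│ │↑│     │↓│ │   │   │ │
│ ┌─╴ │ │ ├─╴ ┌─┘ │ ╵ ╷ ├─╴ │ │
│ │↓ ↲│ │↑│   │↓ ↲│   │ │   │ │
├─┘ ┌─┘ │ │ ╷ │ ┌─┴───┤ │ ╶─┤ │
│↓ ↲│   │↑│ │ │↓│     │ │   │ │
│ ┌─┴───┘ ╵ ├─┘ ├─╴ ╷ │ ├─┐ │ │
│↓│↱ → → ↑  │↓ ↲│   │ │ │ │ │ │
│ ╵ ╶─┬─────┤ ╶─┤ ╶─┴─┤ │ │ │ │
│↳ ↑  │↓ ← ↰│↳ ↓│     │ │ │ │ │
│ ╶─┬─┘ ┌─╴ └─┐ └───┐ ╵ │ │ ╵ │
│   │↓ ↲│  ↑ ↰│↳ → ↓│   │ │   │
│ ┌─┘ ╷ ├───┐ └───╴ │ ╶─┘ └─┐ │
│ │↓ ↲│ │↱ ↓│↑ ← ← ↲│       │ │
│ │ ╶─┤ │ ╷ └─┬───┐ ├───────┤ │
│ │↳ ↓│ │↑│↳ ↓│   │ │↱ → → ↓│ │
│ └─┐ │ │ └─┐ └─┐ ╵ │ ┌─┬─╴ │ │
│   │↓│ │↑ ↰│↳ ↓│   │↑│ │↓ ↲│ │
├─╴ │ └─┴─╴ └─┐ └───┘ ╵ │ ╶─┘ │
│   │↳ → → ↑  │↳ → → ↑  │↳ → B│
└───┴─────────┴─────────┴─────┘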